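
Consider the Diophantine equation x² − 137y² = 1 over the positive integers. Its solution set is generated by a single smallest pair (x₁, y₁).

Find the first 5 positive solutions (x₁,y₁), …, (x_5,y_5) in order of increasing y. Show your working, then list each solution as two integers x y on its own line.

√137 → a₀=11, period (1,2,2,1,1,2,2,1,22); ℓ=9 odd so k=17
a_0=11:  p_0=11·1+0=11,  q_0=11·0+1=1
a_1=1:  p_1=1·11+1=12,  q_1=1·1+0=1
…
a_4=1:  p_4=1·82+35=117,  q_4=1·7+3=10
a_5=1:  p_5=1·117+82=199,  q_5=1·10+7=17
a_6=2:  p_6=2·199+117=515,  q_6=2·17+10=44
a_7=2:  p_7=2·515+199=1229,  q_7=2·44+17=105
a_8=1:  p_8=1·1229+515=1744,  q_8=1·105+44=149
a_9=22:  p_9=22·1744+1229=39597,  q_9=22·149+105=3383
a_10=1:  p_10=1·39597+1744=41341,  q_10=1·3383+149=3532
a_11=2:  p_11=2·41341+39597=122279,  q_11=2·3532+3383=10447
a_12=2:  p_12=2·122279+41341=285899,  q_12=2·10447+3532=24426
a_13=1:  p_13=1·285899+122279=408178,  q_13=1·24426+10447=34873
a_14=1:  p_14=1·408178+285899=694077,  q_14=1·34873+24426=59299
a_15=2:  p_15=2·694077+408178=1796332,  q_15=2·59299+34873=153471
a_16=2:  p_16=2·1796332+694077=4286741,  q_16=2·153471+59299=366241
a_17=1:  p_17=1·4286741+1796332=6083073,  q_17=1·366241+153471=519712
→ (6083073, 519712).  Check: 6083073²=37003777123329, 137·519712²=37003777123328, difference 1.
(x_2, y_2) = (6083073·6083073 + 137·519712·519712, 6083073·519712 + 519712·6083073) = (74007554246657, 6322892069952)
(x_3, y_3) = (6083073·74007554246657 + 137·519712·6322892069952, 6083073·6322892069952 + 519712·74007554246657) = (900386710067742990849, 76925228065277725280)
(x_4, y_4) = (6083073·900386710067742990849 + 137·519712·76925228065277725280, 6083073·76925228065277725280 + 519712·900386710067742990849) = (10954236171143757109591351297, 935883555725460013412300928)
(x_5, y_5) = (6083073·10954236171143757109591351297 + 137·519712·935883555725460013412300928, 6083073·935883555725460013412300928 + 519712·10954236171143757109591351297) = (133270836576615035597116312473600513, 11386095977955005515107946008258208)

6083073 519712
74007554246657 6322892069952
900386710067742990849 76925228065277725280
10954236171143757109591351297 935883555725460013412300928
133270836576615035597116312473600513 11386095977955005515107946008258208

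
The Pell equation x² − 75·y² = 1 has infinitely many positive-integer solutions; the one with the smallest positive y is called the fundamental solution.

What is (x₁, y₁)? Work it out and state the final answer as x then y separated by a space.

d=75: √d = [8; 1,1,1,16] (ℓ=4, even), read p_3/q_3
a_0=8:  p_0=8·1+0=8,  q_0=8·0+1=1
a_1=1:  p_1=1·8+1=9,  q_1=1·1+0=1
a_2=1:  p_2=1·9+8=17,  q_2=1·1+1=2
a_3=1:  p_3=1·17+9=26,  q_3=1·2+1=3
→ (26, 3).  Check: 26²=676, 75·3²=675, difference 1.

26 3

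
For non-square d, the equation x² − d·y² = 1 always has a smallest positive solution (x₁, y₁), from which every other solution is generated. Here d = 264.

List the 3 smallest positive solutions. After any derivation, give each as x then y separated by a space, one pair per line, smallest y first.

65 4
8449 520
1098305 67596

√264 → a₀=16, period (4,32); ℓ=2 even so k=1
a_0=16:  p_0=16·1+0=16,  q_0=16·0+1=1
a_1=4:  p_1=4·16+1=65,  q_1=4·1+0=4
(x₁, y₁) = (65, 4);  65² − 264·4² = 1 ✓
n=2: (65,4)∘(65,4) = (65·65+264·4·4, 65·4+4·65) = (8449,520)
n=3: (8449,520)∘(65,4) = (65·8449+264·4·520, 65·520+4·8449) = (1098305,67596)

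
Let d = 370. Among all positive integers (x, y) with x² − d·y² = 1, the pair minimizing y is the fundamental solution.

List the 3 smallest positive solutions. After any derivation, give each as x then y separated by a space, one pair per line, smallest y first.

√370 → a₀=19, period (4,4,38); ℓ=3 odd so k=5
step 0: (19, 1)  from 19·(1,0) + (0,1)
…
step 2: (327, 17)  from 4·(77,4) + (19,1)
…
step 4: (50339, 2617)  from 4·(12503,650) + (327,17)
step 5: (213859, 11118)  from 4·(50339,2617) + (12503,650)
→ (213859, 11118).  Check: 213859²=45735671881, 370·11118²=45735671880, difference 1.
(x_2, y_2) = (213859·213859 + 370·11118·11118, 213859·11118 + 11118·213859) = (91471343761, 4755368724)
(x_3, y_3) = (213859·91471343761 + 370·11118·4755368724, 213859·4755368724 + 11118·91471343761) = (39123940210553539, 2033956799880714)

213859 11118
91471343761 4755368724
39123940210553539 2033956799880714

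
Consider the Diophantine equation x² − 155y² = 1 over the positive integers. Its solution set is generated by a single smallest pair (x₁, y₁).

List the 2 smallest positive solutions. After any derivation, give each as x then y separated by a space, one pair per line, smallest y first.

249 20
124001 9960

√155 = [12; 2,4,2,24, …], period ℓ=4 (even) → k=3
k=0  a_k=12  p_k/q_k = 12/1
…
k=2  a_k=4  p_k/q_k = 112/9
k=3  a_k=2  p_k/q_k = 249/20
fundamental: x₁=249, y₁=20  (since 62001 − 155·400 = 1)
(x_2, y_2) = (249·249 + 155·20·20, 249·20 + 20·249) = (124001, 9960)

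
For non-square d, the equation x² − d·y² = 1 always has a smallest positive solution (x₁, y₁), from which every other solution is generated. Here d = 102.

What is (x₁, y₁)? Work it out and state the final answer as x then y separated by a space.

d=102: √d = [10; 10,20] (ℓ=2, even), read p_1/q_1
step 0: (10, 1)  from 10·(1,0) + (0,1)
step 1: (101, 10)  from 10·(10,1) + (1,0)
→ (101, 10).  Check: 101²=10201, 102·10²=10200, difference 1.

101 10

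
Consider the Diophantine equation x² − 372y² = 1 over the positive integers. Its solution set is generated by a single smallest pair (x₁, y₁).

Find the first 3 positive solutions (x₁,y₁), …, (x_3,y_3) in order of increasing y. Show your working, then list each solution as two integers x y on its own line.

√372 = [19; 3,2,12,2,3,38, …], period ℓ=6 (even) → k=5
i=0: a=19 ⇒ p=19, q=1
…
i=3: a=12 ⇒ p=1678, q=87
i=4: a=2 ⇒ p=3491, q=181
i=5: a=3 ⇒ p=12151, q=630
fundamental: x₁=12151, y₁=630  (since 147646801 − 372·396900 = 1)
n=2: (12151,630)∘(12151,630) = (12151·12151+372·630·630, 12151·630+630·12151) = (295293601,15310260)
n=3: (295293601,15310260)∘(12151,630) = (12151·295293601+372·630·15310260, 12151·15310260+630·295293601) = (7176225079351,372069937890)

12151 630
295293601 15310260
7176225079351 372069937890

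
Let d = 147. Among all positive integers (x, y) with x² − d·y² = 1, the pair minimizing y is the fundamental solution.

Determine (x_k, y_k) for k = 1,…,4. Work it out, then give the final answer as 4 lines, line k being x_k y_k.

[12; 8,24] for √147; ℓ=2 ⇒ convergent index 1
i=0: a=12 ⇒ p=12, q=1
i=1: a=8 ⇒ p=97, q=8
(x₁, y₁) = (97, 8);  97² − 147·8² = 1 ✓
(x_2, y_2) = (97·97 + 147·8·8, 97·8 + 8·97) = (18817, 1552)
(x_3, y_3) = (97·18817 + 147·8·1552, 97·1552 + 8·18817) = (3650401, 301080)
(x_4, y_4) = (97·3650401 + 147·8·301080, 97·301080 + 8·3650401) = (708158977, 58407968)

97 8
18817 1552
3650401 301080
708158977 58407968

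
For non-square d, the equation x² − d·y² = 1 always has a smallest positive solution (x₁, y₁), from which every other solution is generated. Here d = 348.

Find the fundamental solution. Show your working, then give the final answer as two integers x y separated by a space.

√348 → a₀=18, period (1,1,1,8,1,1,1,36); ℓ=8 even so k=7
k=0  a_k=18  p_k/q_k = 18/1
…
k=3  a_k=1  p_k/q_k = 56/3
…
k=5  a_k=1  p_k/q_k = 541/29
k=6  a_k=1  p_k/q_k = 1026/55
k=7  a_k=1  p_k/q_k = 1567/84
(x₁, y₁) = (1567, 84);  1567² − 348·84² = 1 ✓

1567 84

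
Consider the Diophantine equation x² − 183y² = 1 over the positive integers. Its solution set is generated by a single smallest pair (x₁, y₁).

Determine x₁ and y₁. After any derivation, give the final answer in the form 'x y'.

487 36

d=183: √d = [13; 1,1,8,1,1,26] (ℓ=6, even), read p_5/q_5
a_0=13:  p_0=13·1+0=13,  q_0=13·0+1=1
a_1=1:  p_1=1·13+1=14,  q_1=1·1+0=1
a_2=1:  p_2=1·14+13=27,  q_2=1·1+1=2
a_3=8:  p_3=8·27+14=230,  q_3=8·2+1=17
a_4=1:  p_4=1·230+27=257,  q_4=1·17+2=19
a_5=1:  p_5=1·257+230=487,  q_5=1·19+17=36
(x₁, y₁) = (487, 36);  487² − 183·36² = 1 ✓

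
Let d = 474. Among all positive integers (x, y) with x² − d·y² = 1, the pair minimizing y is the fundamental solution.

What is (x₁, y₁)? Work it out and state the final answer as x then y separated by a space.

[21; 1,3,2,1,1,…,3,1,42] for √474; ℓ=14 ⇒ convergent index 13
k=0  a_k=21  p_k/q_k = 21/1
…
k=7  a_k=6  p_k/q_k = 5051/232
…
k=10  a_k=1  p_k/q_k = 16677/766
…
k=12  a_k=3  p_k/q_k = 149331/6859
k=13  a_k=1  p_k/q_k = 193549/8890
→ (193549, 8890).  Check: 193549²=37461215401, 474·8890²=37461215400, difference 1.

193549 8890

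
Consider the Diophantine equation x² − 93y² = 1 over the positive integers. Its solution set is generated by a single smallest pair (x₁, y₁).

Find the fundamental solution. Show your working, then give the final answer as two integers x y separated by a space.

[9; 1,1,1,4,6,4,1,1,1,18] for √93; ℓ=10 ⇒ convergent index 9
step 0: (9, 1)  from 9·(1,0) + (0,1)
step 1: (10, 1)  from 1·(9,1) + (1,0)
step 2: (19, 2)  from 1·(10,1) + (9,1)
…
step 4: (135, 14)  from 4·(29,3) + (19,2)
…
step 6: (3491, 362)  from 4·(839,87) + (135,14)
step 7: (4330, 449)  from 1·(3491,362) + (839,87)
step 8: (7821, 811)  from 1·(4330,449) + (3491,362)
step 9: (12151, 1260)  from 1·(7821,811) + (4330,449)
→ (12151, 1260).  Check: 12151²=147646801, 93·1260²=147646800, difference 1.

12151 1260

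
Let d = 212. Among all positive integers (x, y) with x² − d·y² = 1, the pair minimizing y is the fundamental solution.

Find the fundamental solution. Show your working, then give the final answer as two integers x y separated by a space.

√212 = [14; 1,1,3,1,1,…,1,1,28, …], period ℓ=14 (even) → k=13
k=0  a_k=14  p_k/q_k = 14/1
…
k=3  a_k=3  p_k/q_k = 102/7
…
k=5  a_k=1  p_k/q_k = 233/16
…
k=7  a_k=6  p_k/q_k = 2417/166
k=8  a_k=1  p_k/q_k = 2781/191
…
k=10  a_k=1  p_k/q_k = 7979/548
…
k=12  a_k=1  p_k/q_k = 37114/2549
k=13  a_k=1  p_k/q_k = 66249/4550
(x₁, y₁) = (66249, 4550);  66249² − 212·4550² = 1 ✓

66249 4550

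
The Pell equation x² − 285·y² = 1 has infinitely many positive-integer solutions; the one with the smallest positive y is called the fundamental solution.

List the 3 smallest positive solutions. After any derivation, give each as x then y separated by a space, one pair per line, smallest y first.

[16; 1,7,2,7,1,32] for √285; ℓ=6 ⇒ convergent index 5
step 0: (16, 1)  from 16·(1,0) + (0,1)
…
step 3: (287, 17)  from 2·(135,8) + (17,1)
step 4: (2144, 127)  from 7·(287,17) + (135,8)
step 5: (2431, 144)  from 1·(2144,127) + (287,17)
→ (2431, 144).  Check: 2431²=5909761, 285·144²=5909760, difference 1.
k=2:  x_2 = 2431·2431+285·144·144 = 11819521,  y_2 = 2431·144+144·2431 = 700128
k=3:  x_3 = 2431·11819521+285·144·700128 = 57466508671,  y_3 = 2431·700128+144·11819521 = 3404022192

2431 144
11819521 700128
57466508671 3404022192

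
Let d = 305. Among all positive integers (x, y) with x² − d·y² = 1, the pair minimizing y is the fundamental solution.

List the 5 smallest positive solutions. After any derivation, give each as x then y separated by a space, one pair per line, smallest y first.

489 28
478241 27384
467719209 26781524
457428908161 26192303088
447365004462249 25616045638540

√305 → a₀=17, period (2,6,2,34); ℓ=4 even so k=3
a_0=17:  p_0=17·1+0=17,  q_0=17·0+1=1
a_1=2:  p_1=2·17+1=35,  q_1=2·1+0=2
a_2=6:  p_2=6·35+17=227,  q_2=6·2+1=13
a_3=2:  p_3=2·227+35=489,  q_3=2·13+2=28
fundamental: x₁=489, y₁=28  (since 239121 − 305·784 = 1)
(489+28√305)^2 = 478241 + 27384√305
(489+28√305)^3 = 467719209 + 26781524√305
(489+28√305)^4 = 457428908161 + 26192303088√305
(489+28√305)^5 = 447365004462249 + 25616045638540√305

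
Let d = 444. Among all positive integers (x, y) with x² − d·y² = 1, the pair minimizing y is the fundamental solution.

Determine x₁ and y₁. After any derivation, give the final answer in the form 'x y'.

295 14

[21; 14,42] for √444; ℓ=2 ⇒ convergent index 1
k=0  a_k=21  p_k/q_k = 21/1
k=1  a_k=14  p_k/q_k = 295/14
(x₁, y₁) = (295, 14);  295² − 444·14² = 1 ✓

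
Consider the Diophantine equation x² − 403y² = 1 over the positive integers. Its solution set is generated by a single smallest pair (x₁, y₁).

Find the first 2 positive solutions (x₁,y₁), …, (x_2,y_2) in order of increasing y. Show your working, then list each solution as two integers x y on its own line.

√403 = [20; 13,2,1,3,1,3,1,2,13,40, …], period ℓ=10 (even) → k=9
i=0: a=20 ⇒ p=20, q=1
i=1: a=13 ⇒ p=261, q=13
…
i=4: a=3 ⇒ p=2951, q=147
…
i=8: a=2 ⇒ p=50147, q=2498
i=9: a=13 ⇒ p=669878, q=33369
(x₁, y₁) = (669878, 33369);  669878² − 403·33369² = 1 ✓
n=2: (669878,33369)∘(669878,33369) = (669878·669878+403·33369·33369, 669878·33369+33369·669878) = (897473069767,44706317964)

669878 33369
897473069767 44706317964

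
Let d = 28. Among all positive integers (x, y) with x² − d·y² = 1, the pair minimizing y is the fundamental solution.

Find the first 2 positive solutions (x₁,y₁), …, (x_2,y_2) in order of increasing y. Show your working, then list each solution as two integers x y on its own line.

[5; 3,2,3,10] for √28; ℓ=4 ⇒ convergent index 3
i=0: a=5 ⇒ p=5, q=1
i=1: a=3 ⇒ p=16, q=3
i=2: a=2 ⇒ p=37, q=7
i=3: a=3 ⇒ p=127, q=24
(x₁, y₁) = (127, 24);  127² − 28·24² = 1 ✓
n=2: (127,24)∘(127,24) = (127·127+28·24·24, 127·24+24·127) = (32257,6096)

127 24
32257 6096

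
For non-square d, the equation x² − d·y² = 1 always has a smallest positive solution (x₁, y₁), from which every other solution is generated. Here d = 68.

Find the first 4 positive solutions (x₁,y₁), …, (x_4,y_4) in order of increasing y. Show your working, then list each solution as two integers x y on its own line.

33 4
2177 264
143649 17420
9478657 1149456

√68 → a₀=8, period (4,16); ℓ=2 even so k=1
i=0: a=8 ⇒ p=8, q=1
i=1: a=4 ⇒ p=33, q=4
(x₁, y₁) = (33, 4);  33² − 68·4² = 1 ✓
n=2: (33,4)∘(33,4) = (33·33+68·4·4, 33·4+4·33) = (2177,264)
n=3: (2177,264)∘(33,4) = (33·2177+68·4·264, 33·264+4·2177) = (143649,17420)
n=4: (143649,17420)∘(33,4) = (33·143649+68·4·17420, 33·17420+4·143649) = (9478657,1149456)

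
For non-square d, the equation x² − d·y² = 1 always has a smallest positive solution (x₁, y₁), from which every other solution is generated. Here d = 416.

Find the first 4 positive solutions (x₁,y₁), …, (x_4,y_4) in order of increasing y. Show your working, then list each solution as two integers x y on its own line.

5201 255
54100801 2652510
562756526801 27591408765
5853793337683201 287005831321020

d=416: √d = [20; 2,1,1,9,1,1,2,40] (ℓ=8, even), read p_7/q_7
step 0: (20, 1)  from 20·(1,0) + (0,1)
step 1: (41, 2)  from 2·(20,1) + (1,0)
step 2: (61, 3)  from 1·(41,2) + (20,1)
step 3: (102, 5)  from 1·(61,3) + (41,2)
step 4: (979, 48)  from 9·(102,5) + (61,3)
step 5: (1081, 53)  from 1·(979,48) + (102,5)
step 6: (2060, 101)  from 1·(1081,53) + (979,48)
step 7: (5201, 255)  from 2·(2060,101) + (1081,53)
fundamental: x₁=5201, y₁=255  (since 27050401 − 416·65025 = 1)
(x_2, y_2) = (5201·5201 + 416·255·255, 5201·255 + 255·5201) = (54100801, 2652510)
(x_3, y_3) = (5201·54100801 + 416·255·2652510, 5201·2652510 + 255·54100801) = (562756526801, 27591408765)
(x_4, y_4) = (5201·562756526801 + 416·255·27591408765, 5201·27591408765 + 255·562756526801) = (5853793337683201, 287005831321020)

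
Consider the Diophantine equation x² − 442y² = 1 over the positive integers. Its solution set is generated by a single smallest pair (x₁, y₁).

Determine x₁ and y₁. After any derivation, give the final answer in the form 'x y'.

883 42

√442 = [21; 42, …], period ℓ=1 (odd) → k=1
a_0=21:  p_0=21·1+0=21,  q_0=21·0+1=1
a_1=42:  p_1=42·21+1=883,  q_1=42·1+0=42
→ (883, 42).  Check: 883²=779689, 442·42²=779688, difference 1.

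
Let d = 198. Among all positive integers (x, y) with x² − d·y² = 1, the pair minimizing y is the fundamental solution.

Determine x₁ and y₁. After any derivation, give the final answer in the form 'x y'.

d=198: √d = [14; 14,28] (ℓ=2, even), read p_1/q_1
i=0: a=14 ⇒ p=14, q=1
i=1: a=14 ⇒ p=197, q=14
fundamental: x₁=197, y₁=14  (since 38809 − 198·196 = 1)

197 14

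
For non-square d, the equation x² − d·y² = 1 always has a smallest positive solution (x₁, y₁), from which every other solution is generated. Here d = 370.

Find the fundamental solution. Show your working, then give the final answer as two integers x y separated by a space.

√370 → a₀=19, period (4,4,38); ℓ=3 odd so k=5
a_0=19:  p_0=19·1+0=19,  q_0=19·0+1=1
…
a_3=38:  p_3=38·327+77=12503,  q_3=38·17+4=650
a_4=4:  p_4=4·12503+327=50339,  q_4=4·650+17=2617
a_5=4:  p_5=4·50339+12503=213859,  q_5=4·2617+650=11118
→ (213859, 11118).  Check: 213859²=45735671881, 370·11118²=45735671880, difference 1.

213859 11118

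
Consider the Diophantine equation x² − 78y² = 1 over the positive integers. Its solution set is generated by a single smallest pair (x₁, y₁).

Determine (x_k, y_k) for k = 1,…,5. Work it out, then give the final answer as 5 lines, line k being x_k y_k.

√78 = [8; 1,4,1,16, …], period ℓ=4 (even) → k=3
k=0  a_k=8  p_k/q_k = 8/1
k=1  a_k=1  p_k/q_k = 9/1
k=2  a_k=4  p_k/q_k = 44/5
k=3  a_k=1  p_k/q_k = 53/6
fundamental: x₁=53, y₁=6  (since 2809 − 78·36 = 1)
k=2:  x_2 = 53·53+78·6·6 = 5617,  y_2 = 53·6+6·53 = 636
k=3:  x_3 = 53·5617+78·6·636 = 595349,  y_3 = 53·636+6·5617 = 67410
k=4:  x_4 = 53·595349+78·6·67410 = 63101377,  y_4 = 53·67410+6·595349 = 7144824
k=5:  x_5 = 53·63101377+78·6·7144824 = 6688150613,  y_5 = 53·7144824+6·63101377 = 757283934

53 6
5617 636
595349 67410
63101377 7144824
6688150613 757283934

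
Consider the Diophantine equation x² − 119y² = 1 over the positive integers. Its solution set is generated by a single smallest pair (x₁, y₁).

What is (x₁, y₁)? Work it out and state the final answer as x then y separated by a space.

120 11

√119 → a₀=10, period (1,9,1,20); ℓ=4 even so k=3
a_0=10:  p_0=10·1+0=10,  q_0=10·0+1=1
a_1=1:  p_1=1·10+1=11,  q_1=1·1+0=1
a_2=9:  p_2=9·11+10=109,  q_2=9·1+1=10
a_3=1:  p_3=1·109+11=120,  q_3=1·10+1=11
→ (120, 11).  Check: 120²=14400, 119·11²=14399, difference 1.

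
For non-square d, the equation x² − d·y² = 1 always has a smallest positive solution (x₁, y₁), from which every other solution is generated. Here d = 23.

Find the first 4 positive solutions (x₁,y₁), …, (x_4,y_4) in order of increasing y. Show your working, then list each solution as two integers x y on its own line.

d=23: √d = [4; 1,3,1,8] (ℓ=4, even), read p_3/q_3
a_0=4:  p_0=4·1+0=4,  q_0=4·0+1=1
a_1=1:  p_1=1·4+1=5,  q_1=1·1+0=1
a_2=3:  p_2=3·5+4=19,  q_2=3·1+1=4
a_3=1:  p_3=1·19+5=24,  q_3=1·4+1=5
(x₁, y₁) = (24, 5);  24² − 23·5² = 1 ✓
(x_2, y_2) = (24·24 + 23·5·5, 24·5 + 5·24) = (1151, 240)
(x_3, y_3) = (24·1151 + 23·5·240, 24·240 + 5·1151) = (55224, 11515)
(x_4, y_4) = (24·55224 + 23·5·11515, 24·11515 + 5·55224) = (2649601, 552480)

24 5
1151 240
55224 11515
2649601 552480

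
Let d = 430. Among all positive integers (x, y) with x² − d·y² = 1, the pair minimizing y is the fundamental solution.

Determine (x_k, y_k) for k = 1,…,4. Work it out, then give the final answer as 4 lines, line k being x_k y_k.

2862251 138030
16384961574001 790153011060
93795745300289010251 4523232492118854090
536933931562978654798296001 25893253447598574322902120

√430 → a₀=20, period (1,2,1,3,1,…,2,1,40); ℓ=14 even so k=13
i=0: a=20 ⇒ p=20, q=1
…
i=2: a=2 ⇒ p=62, q=3
i=3: a=1 ⇒ p=83, q=4
i=4: a=3 ⇒ p=311, q=15
…
i=7: a=8 ⇒ p=21794, q=1051
…
i=10: a=3 ⇒ p=599138, q=28893
i=11: a=1 ⇒ p=754371, q=36379
i=12: a=2 ⇒ p=2107880, q=101651
i=13: a=1 ⇒ p=2862251, q=138030
→ (2862251, 138030).  Check: 2862251²=8192480787001, 430·138030²=8192480787000, difference 1.
(2862251+138030√430)^2 = 16384961574001 + 790153011060√430
(2862251+138030√430)^3 = 93795745300289010251 + 4523232492118854090√430
(2862251+138030√430)^4 = 536933931562978654798296001 + 25893253447598574322902120√430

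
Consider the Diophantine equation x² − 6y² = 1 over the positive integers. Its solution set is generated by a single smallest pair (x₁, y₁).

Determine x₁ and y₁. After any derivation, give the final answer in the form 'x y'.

5 2

√6 = [2; 2,4, …], period ℓ=2 (even) → k=1
step 0: (2, 1)  from 2·(1,0) + (0,1)
step 1: (5, 2)  from 2·(2,1) + (1,0)
→ (5, 2).  Check: 5²=25, 6·2²=24, difference 1.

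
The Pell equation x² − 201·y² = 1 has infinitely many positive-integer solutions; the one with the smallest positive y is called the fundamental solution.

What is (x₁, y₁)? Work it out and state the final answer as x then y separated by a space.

√201 → a₀=14, period (5,1,1,1,2,…,1,5,28); ℓ=14 even so k=13
k=0  a_k=14  p_k/q_k = 14/1
…
k=2  a_k=1  p_k/q_k = 85/6
k=3  a_k=1  p_k/q_k = 156/11
…
k=5  a_k=2  p_k/q_k = 638/45
k=6  a_k=1  p_k/q_k = 879/62
…
k=9  a_k=2  p_k/q_k = 24768/1747
k=10  a_k=1  p_k/q_k = 33317/2350
…
k=12  a_k=1  p_k/q_k = 91402/6447
k=13  a_k=5  p_k/q_k = 515095/36332
→ (515095, 36332).  Check: 515095²=265322859025, 201·36332²=265322859024, difference 1.

515095 36332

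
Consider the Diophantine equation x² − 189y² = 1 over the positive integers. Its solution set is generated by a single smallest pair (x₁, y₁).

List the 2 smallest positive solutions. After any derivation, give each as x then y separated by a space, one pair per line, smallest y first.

d=189: √d = [13; 1,2,1,26] (ℓ=4, even), read p_3/q_3
step 0: (13, 1)  from 13·(1,0) + (0,1)
step 1: (14, 1)  from 1·(13,1) + (1,0)
step 2: (41, 3)  from 2·(14,1) + (13,1)
step 3: (55, 4)  from 1·(41,3) + (14,1)
→ (55, 4).  Check: 55²=3025, 189·4²=3024, difference 1.
(x_2, y_2) = (55·55 + 189·4·4, 55·4 + 4·55) = (6049, 440)

55 4
6049 440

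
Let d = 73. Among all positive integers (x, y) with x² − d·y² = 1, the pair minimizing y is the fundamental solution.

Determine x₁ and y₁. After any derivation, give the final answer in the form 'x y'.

2281249 267000

√73 → a₀=8, period (1,1,5,5,1,1,16); ℓ=7 odd so k=13
k=0  a_k=8  p_k/q_k = 8/1
…
k=7  a_k=16  p_k/q_k = 17669/2068
…
k=12  a_k=1  p_k/q_k = 1241008/145249
k=13  a_k=1  p_k/q_k = 2281249/267000
fundamental: x₁=2281249, y₁=267000  (since 5204097000001 − 73·71289000000 = 1)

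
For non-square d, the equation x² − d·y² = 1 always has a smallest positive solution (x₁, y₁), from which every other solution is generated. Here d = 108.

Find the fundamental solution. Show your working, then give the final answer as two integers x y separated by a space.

1351 130

d=108: √d = [10; 2,1,1,4,1,1,2,20] (ℓ=8, even), read p_7/q_7
k=0  a_k=10  p_k/q_k = 10/1
k=1  a_k=2  p_k/q_k = 21/2
k=2  a_k=1  p_k/q_k = 31/3
k=3  a_k=1  p_k/q_k = 52/5
…
k=6  a_k=1  p_k/q_k = 530/51
k=7  a_k=2  p_k/q_k = 1351/130
(x₁, y₁) = (1351, 130);  1351² − 108·130² = 1 ✓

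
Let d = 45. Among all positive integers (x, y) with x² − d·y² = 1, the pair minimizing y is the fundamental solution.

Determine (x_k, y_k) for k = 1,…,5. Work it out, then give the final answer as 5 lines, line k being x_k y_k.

[6; 1,2,2,2,1,12] for √45; ℓ=6 ⇒ convergent index 5
i=0: a=6 ⇒ p=6, q=1
i=1: a=1 ⇒ p=7, q=1
i=2: a=2 ⇒ p=20, q=3
i=3: a=2 ⇒ p=47, q=7
i=4: a=2 ⇒ p=114, q=17
i=5: a=1 ⇒ p=161, q=24
→ (161, 24).  Check: 161²=25921, 45·24²=25920, difference 1.
(x_2, y_2) = (161·161 + 45·24·24, 161·24 + 24·161) = (51841, 7728)
(x_3, y_3) = (161·51841 + 45·24·7728, 161·7728 + 24·51841) = (16692641, 2488392)
(x_4, y_4) = (161·16692641 + 45·24·2488392, 161·2488392 + 24·16692641) = (5374978561, 801254496)
(x_5, y_5) = (161·5374978561 + 45·24·801254496, 161·801254496 + 24·5374978561) = (1730726404001, 258001459320)

161 24
51841 7728
16692641 2488392
5374978561 801254496
1730726404001 258001459320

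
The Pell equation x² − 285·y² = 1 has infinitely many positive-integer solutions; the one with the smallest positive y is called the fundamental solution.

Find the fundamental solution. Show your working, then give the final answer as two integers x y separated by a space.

2431 144

√285 → a₀=16, period (1,7,2,7,1,32); ℓ=6 even so k=5
step 0: (16, 1)  from 16·(1,0) + (0,1)
step 1: (17, 1)  from 1·(16,1) + (1,0)
step 2: (135, 8)  from 7·(17,1) + (16,1)
…
step 4: (2144, 127)  from 7·(287,17) + (135,8)
step 5: (2431, 144)  from 1·(2144,127) + (287,17)
→ (2431, 144).  Check: 2431²=5909761, 285·144²=5909760, difference 1.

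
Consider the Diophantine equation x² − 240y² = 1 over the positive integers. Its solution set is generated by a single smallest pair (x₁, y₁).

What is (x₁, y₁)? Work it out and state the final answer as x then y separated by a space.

√240 = [15; 2,30, …], period ℓ=2 (even) → k=1
step 0: (15, 1)  from 15·(1,0) + (0,1)
step 1: (31, 2)  from 2·(15,1) + (1,0)
(x₁, y₁) = (31, 2);  31² − 240·2² = 1 ✓

31 2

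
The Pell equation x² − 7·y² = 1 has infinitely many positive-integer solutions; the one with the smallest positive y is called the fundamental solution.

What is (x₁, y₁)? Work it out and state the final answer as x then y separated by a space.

√7 = [2; 1,1,1,4, …], period ℓ=4 (even) → k=3
step 0: (2, 1)  from 2·(1,0) + (0,1)
…
step 2: (5, 2)  from 1·(3,1) + (2,1)
step 3: (8, 3)  from 1·(5,2) + (3,1)
→ (8, 3).  Check: 8²=64, 7·3²=63, difference 1.

8 3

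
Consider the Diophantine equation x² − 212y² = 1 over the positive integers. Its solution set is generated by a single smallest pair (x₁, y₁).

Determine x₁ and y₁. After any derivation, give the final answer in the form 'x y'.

[14; 1,1,3,1,1,…,1,1,28] for √212; ℓ=14 ⇒ convergent index 13
step 0: (14, 1)  from 14·(1,0) + (0,1)
…
step 2: (29, 2)  from 1·(15,1) + (14,1)
…
step 11: (29135, 2001)  from 3·(7979,548) + (5198,357)
step 12: (37114, 2549)  from 1·(29135,2001) + (7979,548)
step 13: (66249, 4550)  from 1·(37114,2549) + (29135,2001)
fundamental: x₁=66249, y₁=4550  (since 4388930001 − 212·20702500 = 1)

66249 4550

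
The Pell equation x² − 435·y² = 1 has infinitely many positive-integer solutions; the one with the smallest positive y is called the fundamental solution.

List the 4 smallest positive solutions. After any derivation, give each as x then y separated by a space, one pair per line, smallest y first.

146 7
42631 2044
12448106 596841
3634804321 174275528

√435 = [20; 1,5,1,40, …], period ℓ=4 (even) → k=3
a_0=20:  p_0=20·1+0=20,  q_0=20·0+1=1
…
a_2=5:  p_2=5·21+20=125,  q_2=5·1+1=6
a_3=1:  p_3=1·125+21=146,  q_3=1·6+1=7
fundamental: x₁=146, y₁=7  (since 21316 − 435·49 = 1)
k=2:  x_2 = 146·146+435·7·7 = 42631,  y_2 = 146·7+7·146 = 2044
k=3:  x_3 = 146·42631+435·7·2044 = 12448106,  y_3 = 146·2044+7·42631 = 596841
k=4:  x_4 = 146·12448106+435·7·596841 = 3634804321,  y_4 = 146·596841+7·12448106 = 174275528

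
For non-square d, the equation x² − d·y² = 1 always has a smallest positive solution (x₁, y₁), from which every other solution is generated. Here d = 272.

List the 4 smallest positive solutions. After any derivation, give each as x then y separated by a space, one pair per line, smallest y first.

33 2
2177 132
143649 8710
9478657 574728

[16; 2,32] for √272; ℓ=2 ⇒ convergent index 1
i=0: a=16 ⇒ p=16, q=1
i=1: a=2 ⇒ p=33, q=2
→ (33, 2).  Check: 33²=1089, 272·2²=1088, difference 1.
k=2:  x_2 = 33·33+272·2·2 = 2177,  y_2 = 33·2+2·33 = 132
k=3:  x_3 = 33·2177+272·2·132 = 143649,  y_3 = 33·132+2·2177 = 8710
k=4:  x_4 = 33·143649+272·2·8710 = 9478657,  y_4 = 33·8710+2·143649 = 574728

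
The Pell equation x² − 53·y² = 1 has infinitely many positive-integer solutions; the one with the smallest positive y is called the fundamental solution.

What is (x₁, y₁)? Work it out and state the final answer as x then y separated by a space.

66249 9100

√53 = [7; 3,1,1,3,14, …], period ℓ=5 (odd) → k=9
i=0: a=7 ⇒ p=7, q=1
…
i=2: a=1 ⇒ p=29, q=4
…
i=4: a=3 ⇒ p=182, q=25
…
i=6: a=3 ⇒ p=7979, q=1096
i=7: a=1 ⇒ p=10578, q=1453
i=8: a=1 ⇒ p=18557, q=2549
i=9: a=3 ⇒ p=66249, q=9100
fundamental: x₁=66249, y₁=9100  (since 4388930001 − 53·82810000 = 1)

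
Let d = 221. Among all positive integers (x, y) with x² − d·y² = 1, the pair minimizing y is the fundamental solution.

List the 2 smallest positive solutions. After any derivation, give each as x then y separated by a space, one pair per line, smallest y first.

[14; 1,6,2,6,1,28] for √221; ℓ=6 ⇒ convergent index 5
step 0: (14, 1)  from 14·(1,0) + (0,1)
…
step 2: (104, 7)  from 6·(15,1) + (14,1)
step 3: (223, 15)  from 2·(104,7) + (15,1)
step 4: (1442, 97)  from 6·(223,15) + (104,7)
step 5: (1665, 112)  from 1·(1442,97) + (223,15)
fundamental: x₁=1665, y₁=112  (since 2772225 − 221·12544 = 1)
(x_2, y_2) = (1665·1665 + 221·112·112, 1665·112 + 112·1665) = (5544449, 372960)

1665 112
5544449 372960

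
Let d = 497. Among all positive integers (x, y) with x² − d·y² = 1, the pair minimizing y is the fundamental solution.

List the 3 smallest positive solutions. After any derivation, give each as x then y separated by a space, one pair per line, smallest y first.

1201887 53912
2889064721537 129592263888
6944658661946678751 311510514535059400

√497 → a₀=22, period (3,2,2,5,6,5,2,2,3,44); ℓ=10 even so k=9
a_0=22:  p_0=22·1+0=22,  q_0=22·0+1=1
a_1=3:  p_1=3·22+1=67,  q_1=3·1+0=3
a_2=2:  p_2=2·67+22=156,  q_2=2·3+1=7
a_3=2:  p_3=2·156+67=379,  q_3=2·7+3=17
a_4=5:  p_4=5·379+156=2051,  q_4=5·17+7=92
a_5=6:  p_5=6·2051+379=12685,  q_5=6·92+17=569
a_6=5:  p_6=5·12685+2051=65476,  q_6=5·569+92=2937
…
a_8=2:  p_8=2·143637+65476=352750,  q_8=2·6443+2937=15823
a_9=3:  p_9=3·352750+143637=1201887,  q_9=3·15823+6443=53912
fundamental: x₁=1201887, y₁=53912  (since 1444532360769 − 497·2906503744 = 1)
k=2:  x_2 = 1201887·1201887+497·53912·53912 = 2889064721537,  y_2 = 1201887·53912+53912·1201887 = 129592263888
k=3:  x_3 = 1201887·2889064721537+497·53912·129592263888 = 6944658661946678751,  y_3 = 1201887·129592263888+53912·2889064721537 = 311510514535059400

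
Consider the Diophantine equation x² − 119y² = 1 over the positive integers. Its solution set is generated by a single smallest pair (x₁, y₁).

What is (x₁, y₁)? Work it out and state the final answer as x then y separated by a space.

120 11

√119 → a₀=10, period (1,9,1,20); ℓ=4 even so k=3
k=0  a_k=10  p_k/q_k = 10/1
…
k=2  a_k=9  p_k/q_k = 109/10
k=3  a_k=1  p_k/q_k = 120/11
(x₁, y₁) = (120, 11);  120² − 119·11² = 1 ✓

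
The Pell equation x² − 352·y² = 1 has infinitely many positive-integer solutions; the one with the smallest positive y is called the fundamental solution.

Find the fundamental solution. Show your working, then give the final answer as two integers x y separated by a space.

[18; 1,3,5,9,5,3,1,36] for √352; ℓ=8 ⇒ convergent index 7
i=0: a=18 ⇒ p=18, q=1
i=1: a=1 ⇒ p=19, q=1
i=2: a=3 ⇒ p=75, q=4
i=3: a=5 ⇒ p=394, q=21
…
i=6: a=3 ⇒ p=59118, q=3151
i=7: a=1 ⇒ p=77617, q=4137
(x₁, y₁) = (77617, 4137);  77617² − 352·4137² = 1 ✓

77617 4137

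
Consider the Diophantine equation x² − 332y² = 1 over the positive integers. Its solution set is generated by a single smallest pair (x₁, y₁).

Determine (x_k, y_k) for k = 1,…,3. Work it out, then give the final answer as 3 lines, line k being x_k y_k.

√332 → a₀=18, period (4,1,1,8,1,1,4,36); ℓ=8 even so k=7
k=0  a_k=18  p_k/q_k = 18/1
k=1  a_k=4  p_k/q_k = 73/4
…
k=3  a_k=1  p_k/q_k = 164/9
…
k=6  a_k=1  p_k/q_k = 2970/163
k=7  a_k=4  p_k/q_k = 13447/738
fundamental: x₁=13447, y₁=738  (since 180821809 − 332·544644 = 1)
(x_2, y_2) = (13447·13447 + 332·738·738, 13447·738 + 738·13447) = (361643617, 19847772)
(x_3, y_3) = (13447·361643617 + 332·738·19847772, 13447·19847772 + 738·361643617) = (9726043422151, 533785979430)

13447 738
361643617 19847772
9726043422151 533785979430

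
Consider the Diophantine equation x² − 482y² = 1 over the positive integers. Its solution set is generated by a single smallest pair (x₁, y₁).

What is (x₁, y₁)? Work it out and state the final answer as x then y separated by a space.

√482 = [21; 1,20,1,42, …], period ℓ=4 (even) → k=3
i=0: a=21 ⇒ p=21, q=1
…
i=2: a=20 ⇒ p=461, q=21
i=3: a=1 ⇒ p=483, q=22
(x₁, y₁) = (483, 22);  483² − 482·22² = 1 ✓

483 22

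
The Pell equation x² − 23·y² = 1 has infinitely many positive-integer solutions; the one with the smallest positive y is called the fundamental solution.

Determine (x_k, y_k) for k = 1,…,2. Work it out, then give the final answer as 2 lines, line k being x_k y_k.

24 5
1151 240

√23 → a₀=4, period (1,3,1,8); ℓ=4 even so k=3
a_0=4:  p_0=4·1+0=4,  q_0=4·0+1=1
…
a_2=3:  p_2=3·5+4=19,  q_2=3·1+1=4
a_3=1:  p_3=1·19+5=24,  q_3=1·4+1=5
→ (24, 5).  Check: 24²=576, 23·5²=575, difference 1.
(x_2, y_2) = (24·24 + 23·5·5, 24·5 + 5·24) = (1151, 240)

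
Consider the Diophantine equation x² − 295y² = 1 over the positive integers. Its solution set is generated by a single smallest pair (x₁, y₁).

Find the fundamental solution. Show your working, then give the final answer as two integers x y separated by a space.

√295 → a₀=17, period (5,1,2,3,2,6,2,3,2,1,5,34); ℓ=12 even so k=11
a_0=17:  p_0=17·1+0=17,  q_0=17·0+1=1
a_1=5:  p_1=5·17+1=86,  q_1=5·1+0=5
…
a_4=3:  p_4=3·292+103=979,  q_4=3·17+6=57
a_5=2:  p_5=2·979+292=2250,  q_5=2·57+17=131
…
a_10=1:  p_10=1·247414+108103=355517,  q_10=1·14405+6294=20699
a_11=5:  p_11=5·355517+247414=2024999,  q_11=5·20699+14405=117900
fundamental: x₁=2024999, y₁=117900  (since 4100620950001 − 295·13900410000 = 1)

2024999 117900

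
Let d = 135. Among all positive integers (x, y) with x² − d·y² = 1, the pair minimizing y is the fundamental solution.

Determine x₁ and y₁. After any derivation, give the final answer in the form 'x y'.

√135 → a₀=11, period (1,1,1,1,1,1,1,22); ℓ=8 even so k=7
a_0=11:  p_0=11·1+0=11,  q_0=11·0+1=1
a_1=1:  p_1=1·11+1=12,  q_1=1·1+0=1
…
a_5=1:  p_5=1·58+35=93,  q_5=1·5+3=8
a_6=1:  p_6=1·93+58=151,  q_6=1·8+5=13
a_7=1:  p_7=1·151+93=244,  q_7=1·13+8=21
→ (244, 21).  Check: 244²=59536, 135·21²=59535, difference 1.

244 21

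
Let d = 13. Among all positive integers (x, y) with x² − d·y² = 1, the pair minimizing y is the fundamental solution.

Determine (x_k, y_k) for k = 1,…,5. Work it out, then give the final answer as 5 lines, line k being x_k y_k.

649 180
842401 233640
1093435849 303264540
1419278889601 393637139280
1842222905266249 510940703520900

d=13: √d = [3; 1,1,1,1,6] (ℓ=5, odd), read p_9/q_9
i=0: a=3 ⇒ p=3, q=1
i=1: a=1 ⇒ p=4, q=1
…
i=3: a=1 ⇒ p=11, q=3
…
i=6: a=1 ⇒ p=137, q=38
…
i=8: a=1 ⇒ p=393, q=109
i=9: a=1 ⇒ p=649, q=180
fundamental: x₁=649, y₁=180  (since 421201 − 13·32400 = 1)
k=2:  x_2 = 649·649+13·180·180 = 842401,  y_2 = 649·180+180·649 = 233640
k=3:  x_3 = 649·842401+13·180·233640 = 1093435849,  y_3 = 649·233640+180·842401 = 303264540
k=4:  x_4 = 649·1093435849+13·180·303264540 = 1419278889601,  y_4 = 649·303264540+180·1093435849 = 393637139280
k=5:  x_5 = 649·1419278889601+13·180·393637139280 = 1842222905266249,  y_5 = 649·393637139280+180·1419278889601 = 510940703520900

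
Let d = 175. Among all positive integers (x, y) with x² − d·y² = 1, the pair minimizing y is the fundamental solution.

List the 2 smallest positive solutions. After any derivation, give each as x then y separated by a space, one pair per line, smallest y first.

√175 → a₀=13, period (4,2,1,2,4,26); ℓ=6 even so k=5
i=0: a=13 ⇒ p=13, q=1
…
i=4: a=2 ⇒ p=463, q=35
i=5: a=4 ⇒ p=2024, q=153
(x₁, y₁) = (2024, 153);  2024² − 175·153² = 1 ✓
k=2:  x_2 = 2024·2024+175·153·153 = 8193151,  y_2 = 2024·153+153·2024 = 619344

2024 153
8193151 619344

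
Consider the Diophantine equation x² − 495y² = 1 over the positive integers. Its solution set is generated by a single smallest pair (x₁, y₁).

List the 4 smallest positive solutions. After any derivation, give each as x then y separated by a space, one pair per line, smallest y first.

√495 = [22; 4,44, …], period ℓ=2 (even) → k=1
a_0=22:  p_0=22·1+0=22,  q_0=22·0+1=1
a_1=4:  p_1=4·22+1=89,  q_1=4·1+0=4
(x₁, y₁) = (89, 4);  89² − 495·4² = 1 ✓
(x_2, y_2) = (89·89 + 495·4·4, 89·4 + 4·89) = (15841, 712)
(x_3, y_3) = (89·15841 + 495·4·712, 89·712 + 4·15841) = (2819609, 126732)
(x_4, y_4) = (89·2819609 + 495·4·126732, 89·126732 + 4·2819609) = (501874561, 22557584)

89 4
15841 712
2819609 126732
501874561 22557584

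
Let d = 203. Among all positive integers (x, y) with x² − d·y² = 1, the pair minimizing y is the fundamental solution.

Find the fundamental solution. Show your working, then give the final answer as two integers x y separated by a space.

√203 = [14; 4,28, …], period ℓ=2 (even) → k=1
a_0=14:  p_0=14·1+0=14,  q_0=14·0+1=1
a_1=4:  p_1=4·14+1=57,  q_1=4·1+0=4
→ (57, 4).  Check: 57²=3249, 203·4²=3248, difference 1.

57 4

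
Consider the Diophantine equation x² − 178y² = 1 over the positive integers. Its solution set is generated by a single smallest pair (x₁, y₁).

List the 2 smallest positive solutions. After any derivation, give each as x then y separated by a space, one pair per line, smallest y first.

[13; 2,1,12,1,2,26] for √178; ℓ=6 ⇒ convergent index 5
k=0  a_k=13  p_k/q_k = 13/1
k=1  a_k=2  p_k/q_k = 27/2
…
k=3  a_k=12  p_k/q_k = 507/38
k=4  a_k=1  p_k/q_k = 547/41
k=5  a_k=2  p_k/q_k = 1601/120
→ (1601, 120).  Check: 1601²=2563201, 178·120²=2563200, difference 1.
(x_2, y_2) = (1601·1601 + 178·120·120, 1601·120 + 120·1601) = (5126401, 384240)

1601 120
5126401 384240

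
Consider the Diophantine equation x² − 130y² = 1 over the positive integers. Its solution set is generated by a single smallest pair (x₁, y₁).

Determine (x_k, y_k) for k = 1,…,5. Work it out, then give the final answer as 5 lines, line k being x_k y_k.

√130 → a₀=11, period (2,2,22); ℓ=3 odd so k=5
k=0  a_k=11  p_k/q_k = 11/1
…
k=2  a_k=2  p_k/q_k = 57/5
k=3  a_k=22  p_k/q_k = 1277/112
k=4  a_k=2  p_k/q_k = 2611/229
k=5  a_k=2  p_k/q_k = 6499/570
(x₁, y₁) = (6499, 570);  6499² − 130·570² = 1 ✓
k=2:  x_2 = 6499·6499+130·570·570 = 84474001,  y_2 = 6499·570+570·6499 = 7408860
k=3:  x_3 = 6499·84474001+130·570·7408860 = 1097993058499,  y_3 = 6499·7408860+570·84474001 = 96300361710
k=4:  x_4 = 6499·1097993058499+130·570·96300361710 = 14271713689896001,  y_4 = 6499·96300361710+570·1097993058499 = 1251712094097720
k=5:  x_5 = 6499·14271713689896001+130·570·1251712094097720 = 185503733443275162499,  y_5 = 6499·1251712094097720+570·14271713689896001 = 16269753702781802850

6499 570
84474001 7408860
1097993058499 96300361710
14271713689896001 1251712094097720
185503733443275162499 16269753702781802850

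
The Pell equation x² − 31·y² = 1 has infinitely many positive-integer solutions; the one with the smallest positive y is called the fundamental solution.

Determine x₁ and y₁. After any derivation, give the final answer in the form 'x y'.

1520 273

√31 = [5; 1,1,3,5,3,1,1,10, …], period ℓ=8 (even) → k=7
step 0: (5, 1)  from 5·(1,0) + (0,1)
step 1: (6, 1)  from 1·(5,1) + (1,0)
step 2: (11, 2)  from 1·(6,1) + (5,1)
step 3: (39, 7)  from 3·(11,2) + (6,1)
step 4: (206, 37)  from 5·(39,7) + (11,2)
…
step 6: (863, 155)  from 1·(657,118) + (206,37)
step 7: (1520, 273)  from 1·(863,155) + (657,118)
→ (1520, 273).  Check: 1520²=2310400, 31·273²=2310399, difference 1.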